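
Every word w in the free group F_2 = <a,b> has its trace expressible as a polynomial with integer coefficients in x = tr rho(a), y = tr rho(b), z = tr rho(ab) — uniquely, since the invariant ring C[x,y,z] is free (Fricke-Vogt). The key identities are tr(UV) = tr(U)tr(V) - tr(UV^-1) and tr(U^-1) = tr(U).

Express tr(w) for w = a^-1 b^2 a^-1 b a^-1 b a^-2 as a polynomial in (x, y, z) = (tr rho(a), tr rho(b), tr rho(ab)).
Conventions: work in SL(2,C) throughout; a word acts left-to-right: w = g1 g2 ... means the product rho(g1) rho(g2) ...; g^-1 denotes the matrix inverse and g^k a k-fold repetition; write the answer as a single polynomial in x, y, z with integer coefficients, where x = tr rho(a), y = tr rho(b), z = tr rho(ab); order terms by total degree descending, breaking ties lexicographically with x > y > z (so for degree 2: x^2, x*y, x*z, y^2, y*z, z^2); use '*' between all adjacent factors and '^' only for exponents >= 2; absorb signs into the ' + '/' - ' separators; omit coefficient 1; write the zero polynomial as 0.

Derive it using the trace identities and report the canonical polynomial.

tr(b^2) = tr(b) tr(b) - tr(1) = y^2 - 2
tr(b^3) = tr(b) tr(b^2) - tr(b) = y^3 - 3*y
so tr(b^4) = tr(b) tr(b^3) - tr(b^2) = y^4 - 4*y^2 + 2
so tr(b a b) = tr(b) tr(a b) - tr(a) = y*z - x
tr(b^2 a b) = tr(b) tr(b a b) - tr(b a) = y^2*z - x*y - z
reduce: tr(b^4 a) = tr(b) tr(b^2 a b) - tr(b^2 a) = y^3*z - x*y^2 - 2*y*z + x
reduce: tr(b^2 a^-1 b^2) = tr(b^4) tr(a) - tr(b^4 a) = x*y^4 - y^3*z - 3*x*y^2 + 2*y*z + x
so tr(a b a b) = tr(b a) tr(b a) - tr(1) = z^2 - 2
tr(a b a) = tr(a) tr(b a) - tr(b) = x*z - y
tr(a b^2 a b) = tr(b) tr(a b a b) - tr(a b a) = y*z^2 - x*z - y
tr(a^2) = tr(a) tr(a) - tr(1) = x^2 - 2
tr(a b^2 a) = tr(b) tr(a^2 b) - tr(a^2) = x*y*z - x^2 - y^2 + 2
tr(b^2 a b^2 a) = tr(b) tr(a b^2 a b) - tr(a b^2 a) = y^2*z^2 - 2*x*y*z + x^2 - 2
tr(b^2 a^-1 b^2 a) = tr(b^2 a b^2) tr(a) - tr(b^2 a b^2 a) = x*y^3*z - x^2*y^2 - y^2*z^2 + 2
reduce: tr(a^-1 b^2 a^-1 b^2) = tr(b^2 a^-1 b^2) tr(a) - tr(b^2 a^-1 b^2 a) = x^2*y^4 - 2*x*y^3*z - 2*x^2*y^2 + y^2*z^2 + 2*x*y*z + x^2 - 2
tr(a^-1 b^2 a^-1 b^2 a^-1) = tr(a^-1 b^2 a^-1 b^2) tr(a) - tr(a^-1 b^2 a^-1 b^2 a) = x^3*y^4 - 2*x^2*y^3*z - 2*x^3*y^2 - x*y^4 + x*y^2*z^2 + 2*x^2*y*z + y^3*z + x^3 + 3*x*y^2 - 2*y*z - 3*x
tr(b a^-3 b^2 a^-1 b) = tr(a^-1 b^2 a^-1 b^2 a^-1) tr(a) - tr(a^-1 b^2 a^-1 b^2) = x^4*y^4 - 2*x^3*y^3*z - 2*x^4*y^2 - 2*x^2*y^4 + x^2*y^2*z^2 + 2*x^3*y*z + 3*x*y^3*z + x^4 + 5*x^2*y^2 - y^2*z^2 - 4*x*y*z - 4*x^2 + 2
reduce: tr(b^3 a b a) = tr(b) tr(b a b a b) - tr(b a b a) = y^2*z^2 - x*y*z - y^2 - z^2 + 2
reduce: tr(b^3 a b a^-1) = tr(b^3 a b) tr(a) - tr(b^3 a b a) = x*y^3*z - x^2*y^2 - y^2*z^2 - x*y*z + x^2 + y^2 + z^2 - 2
so tr(a^-1 b^3 a b a^-1) = tr(b^3 a b a^-1) tr(a) - tr(b^3 a b) = x^2*y^3*z - x^3*y^2 - x*y^2*z^2 - x^2*y*z - y^3*z + x^3 + 2*x*y^2 + x*z^2 + 2*y*z - 3*x
tr(b a b a^-3 b^2) = tr(a^-1 b^3 a b a^-1) tr(a) - tr(a^-1 b^3 a b) = x^3*y^3*z - x^4*y^2 - x^2*y^2*z^2 - x^3*y*z - 2*x*y^3*z + x^4 + 3*x^2*y^2 + x^2*z^2 + y^2*z^2 + 3*x*y*z - 4*x^2 - y^2 - z^2 + 2
reduce: tr(a b a b a b) = tr(b a) tr(b a b a) - tr(b^-1 a^-1) = z^3 - 3*z
tr(a b a b a) = tr(a) tr(b a b a) - tr(b a b) = x*z^2 - y*z - x
tr(b^2 a b a b a) = tr(b) tr(a b a b a b) - tr(a b a b a) = y*z^3 - x*z^2 - 2*y*z + x
tr(a^-1 b^2 a b a b) = tr(b^2 a b a b) tr(a) - tr(b^2 a b a b a) = x*y^2*z^2 - x^2*y*z - y*z^3 - x*y^2 + 2*y*z + x
so tr(a^-1 b^2 a b a b a^-1) = tr(a^-1 b^2 a b a b) tr(a) - tr(a^-1 b^2 a b a b a) = x^2*y^2*z^2 - x^3*y*z - x*y*z^3 - x^2*y^2 - y^2*z^2 + 3*x*y*z + x^2 + y^2 + z^2 - 2
reduce: tr(b a b a^-3 b^2 a) = tr(a^-1 b^2 a b a b a^-1) tr(a) - tr(a^-1 b^2 a b a b) = x^3*y^2*z^2 - x^4*y*z - x^2*y*z^3 - x^3*y^2 - 2*x*y^2*z^2 + 4*x^2*y*z + y*z^3 + x^3 + 2*x*y^2 + x*z^2 - 2*y*z - 3*x
tr(b a^-3 b^2 a^-1 b a) = tr(b a b a^-3 b^2) tr(a) - tr(b a b a^-3 b^2 a) = x^4*y^3*z - x^5*y^2 - 2*x^3*y^2*z^2 - 2*x^2*y^3*z + x^2*y*z^3 + x^5 + 4*x^3*y^2 + x^3*z^2 + 3*x*y^2*z^2 - x^2*y*z - y*z^3 - 5*x^3 - 3*x*y^2 - 2*x*z^2 + 2*y*z + 5*x
tr(a^-1 b^2 a^-1 b a^-1 b a^-2) = tr(b a^-3 b^2 a^-1 b) tr(a) - tr(b a^-3 b^2 a^-1 b a) = x^5*y^4 - 3*x^4*y^3*z - x^5*y^2 - 2*x^3*y^4 + 3*x^3*y^2*z^2 + 2*x^4*y*z + 5*x^2*y^3*z - x^2*y*z^3 + x^3*y^2 - x^3*z^2 - 4*x*y^2*z^2 - 3*x^2*y*z + y*z^3 + x^3 + 3*x*y^2 + 2*x*z^2 - 2*y*z - 3*x

x^5*y^4 - 3*x^4*y^3*z - x^5*y^2 - 2*x^3*y^4 + 3*x^3*y^2*z^2 + 2*x^4*y*z + 5*x^2*y^3*z - x^2*y*z^3 + x^3*y^2 - x^3*z^2 - 4*x*y^2*z^2 - 3*x^2*y*z + y*z^3 + x^3 + 3*x*y^2 + 2*x*z^2 - 2*y*z - 3*x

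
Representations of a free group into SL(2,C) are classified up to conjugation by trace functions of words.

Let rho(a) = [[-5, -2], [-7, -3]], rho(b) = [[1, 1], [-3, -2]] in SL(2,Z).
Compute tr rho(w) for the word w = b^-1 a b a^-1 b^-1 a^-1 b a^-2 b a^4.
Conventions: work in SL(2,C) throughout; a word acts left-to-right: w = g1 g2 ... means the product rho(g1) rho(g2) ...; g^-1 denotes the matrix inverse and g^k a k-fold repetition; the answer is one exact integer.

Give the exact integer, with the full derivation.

30744

rho(b^-1) = [[-2, -1], [3, 1]]
... * rho(a) = [[-5, -2], [-7, -3]]  ->  [[17, 7], [-22, -9]]
... * rho(b) = [[1, 1], [-3, -2]]  ->  [[-4, 3], [5, -4]]
... * rho(a^-1) = [[-3, 2], [7, -5]]  ->  [[33, -23], [-43, 30]]
... * rho(b^-1) = [[-2, -1], [3, 1]]  ->  [[-135, -56], [176, 73]]
... * rho(a^-1) = [[-3, 2], [7, -5]]  ->  [[13, 10], [-17, -13]]
... * rho(b) = [[1, 1], [-3, -2]]  ->  [[-17, -7], [22, 9]]
... * rho(a^-1) = [[-3, 2], [7, -5]]  ->  [[2, 1], [-3, -1]]
... * rho(a^-1) = [[-3, 2], [7, -5]]  ->  [[1, -1], [2, -1]]
... * rho(b) = [[1, 1], [-3, -2]]  ->  [[4, 3], [5, 4]]
... * rho(a) = [[-5, -2], [-7, -3]]  ->  [[-41, -17], [-53, -22]]
... * rho(a) = [[-5, -2], [-7, -3]]  ->  [[324, 133], [419, 172]]
... * rho(a) = [[-5, -2], [-7, -3]]  ->  [[-2551, -1047], [-3299, -1354]]
... * rho(a) = [[-5, -2], [-7, -3]]  ->  [[20084, 8243], [25973, 10660]]
tr = 20084 + 10660 = 30744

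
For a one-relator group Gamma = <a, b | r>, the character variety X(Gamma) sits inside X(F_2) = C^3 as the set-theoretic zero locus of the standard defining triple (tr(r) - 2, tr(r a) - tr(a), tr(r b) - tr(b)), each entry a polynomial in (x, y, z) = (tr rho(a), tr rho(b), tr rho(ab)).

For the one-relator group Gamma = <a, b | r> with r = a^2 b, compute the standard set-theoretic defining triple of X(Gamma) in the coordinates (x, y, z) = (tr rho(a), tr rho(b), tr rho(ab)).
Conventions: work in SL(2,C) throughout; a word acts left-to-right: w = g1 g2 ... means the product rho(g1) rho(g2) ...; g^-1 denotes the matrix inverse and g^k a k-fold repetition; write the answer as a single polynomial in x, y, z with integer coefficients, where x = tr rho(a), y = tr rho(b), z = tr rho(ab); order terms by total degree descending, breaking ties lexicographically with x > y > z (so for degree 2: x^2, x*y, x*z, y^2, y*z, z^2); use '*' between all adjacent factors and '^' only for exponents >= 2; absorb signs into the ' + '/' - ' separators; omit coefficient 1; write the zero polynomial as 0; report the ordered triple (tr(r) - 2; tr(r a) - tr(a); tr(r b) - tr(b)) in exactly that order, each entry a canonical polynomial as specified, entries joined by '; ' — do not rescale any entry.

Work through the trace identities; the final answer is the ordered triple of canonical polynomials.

x*z - y - 2; x^2*z - x*y - x - z; x*y*z - x^2 - y^2 - y + 2

reduce: tr(a^2 b) = tr(a) tr(b a) - tr(b) = x*z - y
so tr(a^2 b a) = tr(a) tr(a b a) - tr(a b) = x^2*z - x*y - z
tr(a^2) = tr(a) tr(a) - tr(1) = x^2 - 2
tr(a^2 b^2) = tr(b) tr(a^2 b) - tr(a^2) = x*y*z - x^2 - y^2 + 2
assemble the triple (tr(r) - 2; tr(r a) - x; tr(r b) - y)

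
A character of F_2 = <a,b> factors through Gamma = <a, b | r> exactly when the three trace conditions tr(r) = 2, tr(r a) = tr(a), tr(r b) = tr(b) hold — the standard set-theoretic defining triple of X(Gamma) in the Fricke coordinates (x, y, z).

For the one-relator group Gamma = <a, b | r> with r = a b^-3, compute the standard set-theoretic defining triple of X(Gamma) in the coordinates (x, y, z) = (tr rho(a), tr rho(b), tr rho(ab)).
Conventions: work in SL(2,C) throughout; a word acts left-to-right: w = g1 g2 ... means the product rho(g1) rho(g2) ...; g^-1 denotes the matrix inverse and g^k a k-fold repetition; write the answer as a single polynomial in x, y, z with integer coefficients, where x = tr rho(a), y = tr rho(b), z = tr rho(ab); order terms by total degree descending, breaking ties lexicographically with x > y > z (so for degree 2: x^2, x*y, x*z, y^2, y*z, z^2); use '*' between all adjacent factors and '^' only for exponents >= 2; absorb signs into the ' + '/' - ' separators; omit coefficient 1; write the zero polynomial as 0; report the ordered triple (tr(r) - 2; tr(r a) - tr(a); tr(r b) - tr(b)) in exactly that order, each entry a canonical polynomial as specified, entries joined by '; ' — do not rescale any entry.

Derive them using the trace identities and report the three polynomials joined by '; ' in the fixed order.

tr(a b^-1) = tr(a) tr(b) - tr(a b)   [inverse elimination on b] = x*y - z
tr(a b^-2) = tr(a b^-1) tr(b) - tr(a)   [inverse elimination on b] = x*y^2 - y*z - x
tr(a b^-3) = tr(a b^-2) tr(b) - tr(a b^-1)   [inverse elimination on b] = x*y^3 - y^2*z - 2*x*y + z
tr(a^2) = tr(a) tr(a) - tr(1)   [square of a] = x^2 - 2
tr(a^2 b) = tr(a) tr(b a) - tr(b)   [square of a] = x*z - y
tr(b^-1 a^2) = tr(a^2) tr(b) - tr(a^2 b)   [inverse elimination on b] = x^2*y - x*z - y
tr(b^-1 a^2 b^-1) = tr(b^-1 a^2) tr(b) - tr(b^-1 a^2 b)   [inverse elimination on b] = x^2*y^2 - x*y*z - x^2 - y^2 + 2
tr(a b^-3 a) = tr(b^-1 a^2 b^-1) tr(b) - tr(b^-1 a^2)   [inverse elimination on b] = x^2*y^3 - x*y^2*z - 2*x^2*y - y^3 + x*z + 3*y
assemble the triple (tr(r) - 2; tr(r a) - x; tr(r b) - y)

x*y^3 - y^2*z - 2*x*y + z - 2; x^2*y^3 - x*y^2*z - 2*x^2*y - y^3 + x*z - x + 3*y; x*y^2 - y*z - x - y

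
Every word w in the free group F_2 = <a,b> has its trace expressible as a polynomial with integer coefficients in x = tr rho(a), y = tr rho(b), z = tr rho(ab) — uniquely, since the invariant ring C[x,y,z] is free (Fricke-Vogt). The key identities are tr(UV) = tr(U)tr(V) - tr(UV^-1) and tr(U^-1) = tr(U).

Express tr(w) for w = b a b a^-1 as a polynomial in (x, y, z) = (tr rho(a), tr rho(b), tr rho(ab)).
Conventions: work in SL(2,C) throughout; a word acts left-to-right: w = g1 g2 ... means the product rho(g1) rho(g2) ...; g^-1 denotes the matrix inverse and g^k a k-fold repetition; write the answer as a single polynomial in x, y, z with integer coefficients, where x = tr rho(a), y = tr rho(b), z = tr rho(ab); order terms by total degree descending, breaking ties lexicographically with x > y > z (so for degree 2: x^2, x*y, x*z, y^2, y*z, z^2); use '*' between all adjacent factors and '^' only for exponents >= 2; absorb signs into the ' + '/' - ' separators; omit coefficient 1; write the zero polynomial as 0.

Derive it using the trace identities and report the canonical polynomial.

x*y*z - x^2 - z^2 + 2

use: trace(b a b) = trace(b)*trace(a b) - trace(a) = y*z - x
use: trace(b a b a) = trace(b a)*trace(b a) - trace(1)   [split at repeated b] = z^2 - 2
use: trace(b a b a^-1) = trace(b a b)*trace(a) - trace(b a b a) = x*y*z - x^2 - z^2 + 2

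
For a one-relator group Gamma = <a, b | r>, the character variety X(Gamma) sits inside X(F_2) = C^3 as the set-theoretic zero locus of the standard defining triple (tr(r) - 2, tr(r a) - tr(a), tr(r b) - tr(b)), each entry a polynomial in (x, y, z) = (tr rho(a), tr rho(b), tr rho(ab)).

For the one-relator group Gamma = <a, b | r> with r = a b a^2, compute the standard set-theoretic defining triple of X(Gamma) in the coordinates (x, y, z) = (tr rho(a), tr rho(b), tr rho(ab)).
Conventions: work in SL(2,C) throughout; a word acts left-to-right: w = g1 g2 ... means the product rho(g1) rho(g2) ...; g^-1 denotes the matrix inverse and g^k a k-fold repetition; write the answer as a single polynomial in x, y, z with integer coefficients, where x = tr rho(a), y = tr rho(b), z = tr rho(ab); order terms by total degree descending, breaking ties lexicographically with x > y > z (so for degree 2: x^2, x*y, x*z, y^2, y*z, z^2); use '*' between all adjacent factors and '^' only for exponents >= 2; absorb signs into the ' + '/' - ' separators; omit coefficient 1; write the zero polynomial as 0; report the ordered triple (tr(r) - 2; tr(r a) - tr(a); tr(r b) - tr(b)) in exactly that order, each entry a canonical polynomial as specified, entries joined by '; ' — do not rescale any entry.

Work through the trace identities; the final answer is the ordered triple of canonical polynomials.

x^2*z - x*y - z - 2; x^3*z - x^2*y - 2*x*z - x + y; x*z^2 - y*z - x - y

tr(b a^2) = tr(a) * tr(b a) - tr(b)  (reduce the a square) = x*z - y
apply: tr(a b a^2) = tr(a) * tr(b a^2) - tr(b a)  (reduce the a square) = x^2*z - x*y - z
apply: tr(a b a^3) = tr(a) * tr(a^2 b a) - tr(a^2 b)  (reduce the a square) = x^3*z - x^2*y - 2*x*z + y
tr(b a b a) = tr(a b) * tr(a b) - tr(1)  (split on a) = z^2 - 2
tr(b a b) = tr(b) * tr(a b) - tr(a)  (reduce the b square) = y*z - x
tr(a b a^2 b) = tr(a) * tr(b a b a) - tr(b a b)  (reduce the a square) = x*z^2 - y*z - x
assemble the triple (tr(r) - 2; tr(r a) - x; tr(r b) - y)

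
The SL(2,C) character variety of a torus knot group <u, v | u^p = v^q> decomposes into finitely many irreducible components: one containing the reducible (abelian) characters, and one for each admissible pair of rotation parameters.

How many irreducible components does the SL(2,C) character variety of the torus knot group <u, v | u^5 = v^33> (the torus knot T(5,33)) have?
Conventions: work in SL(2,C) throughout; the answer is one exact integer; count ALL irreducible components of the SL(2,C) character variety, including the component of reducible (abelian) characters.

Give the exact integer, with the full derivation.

65

Gamma = < u, v | u^5 = v^33 > (torus knot T(5,33)); the central element u^5 = v^33 acts as +I or -I in any irreducible SL(2,C) representation.
This locks tr(u) to 2*cos(pi*alpha/5), alpha in 1..4, and tr(v) to 2*cos(pi*beta/33), beta in 1..32, on each component of irreducible characters.
The two central values (-1)^alpha I and (-1)^beta I must be the same matrix, so alpha and beta share a parity.
Counting: 2 odd alphas x 16 odd betas + 2 even alphas x 16 even betas = 32 + 32 = 64.
components with irreducible characters: 64; plus the single component of reducible (abelian) characters: total 65.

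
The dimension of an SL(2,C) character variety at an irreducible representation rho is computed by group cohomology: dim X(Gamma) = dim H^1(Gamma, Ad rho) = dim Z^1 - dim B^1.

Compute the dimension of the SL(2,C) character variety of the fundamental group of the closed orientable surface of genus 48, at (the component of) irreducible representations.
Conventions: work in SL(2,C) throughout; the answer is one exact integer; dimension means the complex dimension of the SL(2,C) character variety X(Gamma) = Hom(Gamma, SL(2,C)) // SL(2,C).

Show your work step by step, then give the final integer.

282

Gamma = pi_1(Sigma_48) = < a_1, b_1, ..., a_48, b_48 | prod [a_i, b_i] > has 2g = 96 generators and 1 relator.
Before the relator condition, cocycle space has dim 3*96 = 288.
d_2 is surjective at irreducible rho (its cokernel H^2 is dual to H^0 = 0), so dim Z^1 = 288 - 3 = 285.
dim B^1 = 3 (coboundaries, injective at irreducible rho).
Hence dim X = 285 - 3 = 282.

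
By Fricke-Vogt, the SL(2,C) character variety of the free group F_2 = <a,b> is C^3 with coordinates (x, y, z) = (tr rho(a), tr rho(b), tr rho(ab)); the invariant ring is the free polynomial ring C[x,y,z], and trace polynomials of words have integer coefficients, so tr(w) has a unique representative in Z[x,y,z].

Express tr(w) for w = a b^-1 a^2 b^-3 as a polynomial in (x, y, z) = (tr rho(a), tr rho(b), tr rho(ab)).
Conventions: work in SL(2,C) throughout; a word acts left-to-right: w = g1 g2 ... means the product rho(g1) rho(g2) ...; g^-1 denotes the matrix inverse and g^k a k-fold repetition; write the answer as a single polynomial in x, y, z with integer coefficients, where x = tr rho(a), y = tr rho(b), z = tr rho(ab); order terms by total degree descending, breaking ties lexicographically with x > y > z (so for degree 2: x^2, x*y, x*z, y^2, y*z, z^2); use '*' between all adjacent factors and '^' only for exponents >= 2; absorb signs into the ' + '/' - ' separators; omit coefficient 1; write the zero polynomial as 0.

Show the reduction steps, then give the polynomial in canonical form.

tr(a^2) = tr(a) tr(a) - tr(1)   [square of a] = x^2 - 2
tr(a^3) = tr(a) tr(a^2) - tr(a)   [square of a] = x^3 - 3*x
tr(b a^2) = tr(a) tr(b a) - tr(b)   [square of a] = x*z - y
tr(a^3 b) = tr(a) tr(b a^2) - tr(b a)   [square of a] = x^2*z - x*y - z
tr(b^-1 a^3) = tr(a^3) tr(b) - tr(a^3 b)   [inverse elimination on b] = x^3*y - x^2*z - 2*x*y + z
tr(b^-1 a^3 b^-1) = tr(b^-1 a^3) tr(b) - tr(b^-1 a^3 b)   [inverse elimination on b] = x^3*y^2 - x^2*y*z - x^3 - 2*x*y^2 + y*z + 3*x
tr(a^2 b^-3 a) = tr(b^-1 a^3 b^-1) tr(b) - tr(b^-1 a^3)   [inverse elimination on b] = x^3*y^3 - x^2*y^2*z - 2*x^3*y - 2*x*y^3 + x^2*z + y^2*z + 5*x*y - z
tr(b a b a) = tr(a b) tr(a b) - tr(1)   [split at a repeated a] = z^2 - 2
tr(b a b) = tr(b) tr(a b) - tr(a)   [square of b] = y*z - x
tr(a b a^2 b) = tr(a) tr(b a b a) - tr(b a b)   [square of a] = x*z^2 - y*z - x
tr(b^-1 a b a^2) = tr(a b a^2) tr(b) - tr(a b a^2 b)   [inverse elimination on b] = x^2*y*z - x*y^2 - x*z^2 + x
tr(a b a^2 b^-2) = tr(b^-1 a b a^2) tr(b) - tr(b^-1 a b a^2 b)   [inverse elimination on b] = x^2*y^2*z - x*y^3 - x*y*z^2 - x^2*z + 2*x*y + z
tr(a^2 b^-3 a b) = tr(a b a^2 b^-2) tr(b) - tr(a b a^2 b^-1)   [inverse elimination on b] = x^2*y^3*z - x*y^4 - x*y^2*z^2 - 2*x^2*y*z + 3*x*y^2 + x*z^2 + y*z - x
tr(a b^-1 a^2 b^-3) = tr(a^2 b^-3 a) tr(b) - tr(a^2 b^-3 a b)   [inverse elimination on b] = x^3*y^4 - 2*x^2*y^3*z - 2*x^3*y^2 - x*y^4 + x*y^2*z^2 + 3*x^2*y*z + y^3*z + 2*x*y^2 - x*z^2 - 2*y*z + x

x^3*y^4 - 2*x^2*y^3*z - 2*x^3*y^2 - x*y^4 + x*y^2*z^2 + 3*x^2*y*z + y^3*z + 2*x*y^2 - x*z^2 - 2*y*z + x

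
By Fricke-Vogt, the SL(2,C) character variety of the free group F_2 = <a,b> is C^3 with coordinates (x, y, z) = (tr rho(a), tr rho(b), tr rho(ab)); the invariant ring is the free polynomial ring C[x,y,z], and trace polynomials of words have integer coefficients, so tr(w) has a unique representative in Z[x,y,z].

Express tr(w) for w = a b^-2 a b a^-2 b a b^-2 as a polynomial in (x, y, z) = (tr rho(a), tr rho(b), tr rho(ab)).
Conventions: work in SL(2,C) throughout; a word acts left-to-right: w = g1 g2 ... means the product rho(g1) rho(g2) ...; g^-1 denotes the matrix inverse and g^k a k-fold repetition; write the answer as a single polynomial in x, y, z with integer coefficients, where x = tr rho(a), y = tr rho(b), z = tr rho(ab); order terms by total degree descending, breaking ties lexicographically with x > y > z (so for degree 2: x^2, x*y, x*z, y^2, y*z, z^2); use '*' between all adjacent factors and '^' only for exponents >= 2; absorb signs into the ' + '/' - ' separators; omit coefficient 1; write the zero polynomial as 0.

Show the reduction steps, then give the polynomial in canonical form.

trace(b^2 a) = trace(b)*trace(a b) - trace(a)  (reduce the b square) = y*z - x
trace(b^2) = trace(b)*trace(b) - trace(1)  (reduce the b square) = y^2 - 2
trace(b^2 a^2) = trace(a)*trace(b^2 a) - trace(b^2)  (reduce the a square) = x*y*z - x^2 - y^2 + 2
trace(a^2 b^2 a) = trace(a)*trace(b^2 a^2) - trace(b^2 a)  (reduce the a square) = x^2*y*z - x^3 - x*y^2 - y*z + 3*x
trace(b a b a) = trace(a b)*trace(a b) - trace(1)  (split on a) = z^2 - 2
trace(a b a^2 b) = trace(a)*trace(b a b a) - trace(b a b)  (reduce the a square) = x*z^2 - y*z - x
trace(b a^2) = trace(a)*trace(b a) - trace(b)  (reduce the a square) = x*z - y
trace(a b a^2) = trace(a)*trace(b a^2) - trace(b a)  (reduce the a square) = x^2*z - x*y - z
trace(a^2 b^2 a b) = trace(b)*trace(a b a^2 b) - trace(a b a^2)  (reduce the b square) = x*y*z^2 - x^2*z - y^2*z + z
trace(b a b^-1 a^2 b) = trace(a^2 b^2 a)*trace(b) - trace(a^2 b^2 a b)  (eliminate b^-1) = x^2*y^2*z - x^3*y - x*y^3 - x*y*z^2 + x^2*z + 3*x*y - z
trace(a^2 b a b a) = trace(a)*trace(a b a b a) - trace(a b a b)  (reduce the a square) = x^2*z^2 - x*y*z - x^2 - z^2 + 2
trace(b a b a b a) = trace(a b)*trace(a b a b) - trace(a^-1 b^-1)  (split on a) = z^3 - 3*z
trace(b a b a b) = trace(b)*trace(a b a b) - trace(a b a)  (reduce the b square) = y*z^2 - x*z - y
trace(a^2 b a b a b) = trace(a)*trace(b a b a b a) - trace(b a b a b)  (reduce the a square) = x*z^3 - y*z^2 - 2*x*z + y
trace(b a b^-1 a^2 b a) = trace(a^2 b a b a)*trace(b) - trace(a^2 b a b a b)  (eliminate b^-1) = x^2*y*z^2 - x*y^2*z - x*z^3 - x^2*y + 2*x*z + y
trace(a^2 b a^-1 b a b^-1) = trace(b a b^-1 a^2 b)*trace(a) - trace(b a b^-1 a^2 b a)  (eliminate a^-1) = x^3*y^2*z - x^4*y - x^2*y^3 - 2*x^2*y*z^2 + x^3*z + x*y^2*z + x*z^3 + 4*x^2*y - 3*x*z - y
trace(a^2 b a^-1 b a) = trace(b a^3 b)*trace(a) - trace(b a^3 b a)  (eliminate a^-1) = x^3*y*z - x^4 - x^2*y^2 - x^2*z^2 + 4*x^2 + z^2 - 2
trace(a b a^-1 b a b^-2 a) = trace(a^2 b a^-1 b a b^-1)*trace(b) - trace(a^2 b a^-1 b a)  (eliminate b^-1) = x^3*y^3*z - x^4*y^2 - x^2*y^4 - 2*x^2*y^2*z^2 + x*y^3*z + x*y*z^3 + x^4 + 5*x^2*y^2 + x^2*z^2 - 3*x*y*z - 4*x^2 - y^2 - z^2 + 2
trace(b a b^2) = trace(b)*trace(a b^2) - trace(a b)  (reduce the b square) = y^2*z - x*y - z
trace(b a^2 b a b) = trace(a)*trace(b a b^2 a) - trace(b a b^2)  (reduce the a square) = x*y*z^2 - x^2*z - y^2*z + z
trace(a b a b a^-1 b a) = trace(b a^2 b a b)*trace(a) - trace(b a^2 b a b a)  (eliminate a^-1) = x^2*y*z^2 - x^3*z - x*y^2*z - x*z^3 + y*z^2 + 3*x*z - y
trace(b a b a b a b) = trace(b)*trace(a b a b a b) - trace(a b a b a)  (reduce the b square) = y*z^3 - x*z^2 - 2*y*z + x
trace(b a b a b a b a) = trace(b a)*trace(b a b a b a) - trace(b^-1 a^-1 b^-1 a^-1)  (split on b) = z^4 - 4*z^2 + 2
trace(a b a b a^-1 b a b) = trace(b a b a b a b)*trace(a) - trace(b a b a b a b a)  (eliminate a^-1) = x*y*z^3 - x^2*z^2 - z^4 - 2*x*y*z + x^2 + 4*z^2 - 2
trace(a b a b a^-1 b a b^-1) = trace(a b a b a^-1 b a)*trace(b) - trace(a b a b a^-1 b a b)  (eliminate b^-1) = x^2*y^2*z^2 - x^3*y*z - x*y^3*z - 2*x*y*z^3 + x^2*z^2 + y^2*z^2 + z^4 + 5*x*y*z - x^2 - y^2 - 4*z^2 + 2
trace(a b a^-1 b a b^-2 a b) = trace(a b a b a^-1 b a b^-1)*trace(b) - trace(a b a b a^-1 b a)  (eliminate b^-1) = x^2*y^3*z^2 - x^3*y^2*z - x*y^4*z - 2*x*y^2*z^3 + y^3*z^2 + y*z^4 + x^3*z + 6*x*y^2*z + x*z^3 - x^2*y - y^3 - 5*y*z^2 - 3*x*z + 3*y
trace(a b a^-1 b a b^-2 a b^-1) = trace(a b a^-1 b a b^-2 a)*trace(b) - trace(a b a^-1 b a b^-2 a b)  (eliminate b^-1) = x^3*y^4*z - x^4*y^3 - x^2*y^5 - 3*x^2*y^3*z^2 + x^3*y^2*z + 2*x*y^4*z + 3*x*y^2*z^3 + x^4*y + 5*x^2*y^3 + x^2*y*z^2 - y^3*z^2 - y*z^4 - x^3*z - 9*x*y^2*z - x*z^3 - 3*x^2*y + 4*y*z^2 + 3*x*z - y
trace(b a b^-2 a b^-2 a b a^-1) = trace(a b a^-1 b a b^-2 a b^-1)*trace(b) - trace(a b a^-1 b a b^-2 a)  (eliminate b^-1) = x^3*y^5*z - x^4*y^4 - x^2*y^6 - 3*x^2*y^4*z^2 + 2*x*y^5*z + 3*x*y^3*z^3 + 2*x^4*y^2 + 6*x^2*y^4 + 3*x^2*y^2*z^2 - y^4*z^2 - y^2*z^4 - x^3*y*z - 10*x*y^3*z - 2*x*y*z^3 - x^4 - 8*x^2*y^2 - x^2*z^2 + 4*y^2*z^2 + 6*x*y*z + 4*x^2 + z^2 - 2
trace(a b^2 a^2 b^-1) = trace(a b^2 a^2)*trace(b) - trace(a b^2 a^2 b)  (eliminate b^-1) = x^2*y^2*z - x^3*y - x*y^3 - x*y*z^2 + x^2*z + 3*x*y - z
trace(a b^-2 a b^2 a) = trace(a b^2 a^2 b^-1)*trace(b) - trace(a b^2 a^2)  (eliminate b^-1) = x^2*y^3*z - x^3*y^2 - x*y^4 - x*y^2*z^2 + x^3 + 4*x*y^2 - 3*x
trace(b^-1 a b^2 a b a) = trace(a b^2 a b a)*trace(b) - trace(a b^2 a b a b)  (eliminate b^-1) = x*y^2*z^2 - x^2*y*z - y^3*z - y*z^3 + x*z^2 + 3*y*z - x
trace(a b^-2 a b^2 a b) = trace(b^-1 a b^2 a b a)*trace(b) - trace(b^-1 a b^2 a b a b)  (eliminate b^-1) = x*y^3*z^2 - x^2*y^2*z - y^4*z - y^2*z^3 + x^2*z + 4*y^2*z - x*y - z
trace(b^-1 a b^-2 a b^2 a) = trace(a b^-2 a b^2 a)*trace(b) - trace(a b^-2 a b^2 a b)  (eliminate b^-1) = x^2*y^4*z - x^3*y^3 - x*y^5 - 2*x*y^3*z^2 + x^2*y^2*z + y^4*z + y^2*z^3 + x^3*y + 4*x*y^3 - x^2*z - 4*y^2*z - 2*x*y + z
trace(b a b^-2 a b^-2 a b) = trace(b^-1 a b^-2 a b^2 a)*trace(b) - trace(b^-1 a b^-2 a b^2 a b)  (eliminate b^-1) = x^2*y^5*z - x^3*y^4 - x*y^6 - 2*x*y^4*z^2 + y^5*z + y^3*z^3 + 2*x^3*y^2 + 5*x*y^4 + x*y^2*z^2 - x^2*y*z - 4*y^3*z - x^3 - 6*x*y^2 + y*z + 3*x
trace(a b^-2 a b a^-2 b a b^-2) = trace(b a b^-2 a b^-2 a b a^-1)*trace(a) - trace(b a b^-2 a b^-2 a b)  (eliminate a^-1) = x^4*y^5*z - x^5*y^4 - x^3*y^6 - 3*x^3*y^4*z^2 + x^2*y^5*z + 3*x^2*y^3*z^3 + 2*x^5*y^2 + 7*x^3*y^4 + 3*x^3*y^2*z^2 + x*y^6 + x*y^4*z^2 - x*y^2*z^4 - x^4*y*z - 10*x^2*y^3*z - 2*x^2*y*z^3 - y^5*z - y^3*z^3 - x^5 - 10*x^3*y^2 - x^3*z^2 - 5*x*y^4 + 3*x*y^2*z^2 + 7*x^2*y*z + 4*y^3*z + 5*x^3 + 6*x*y^2 + x*z^2 - y*z - 5*x

x^4*y^5*z - x^5*y^4 - x^3*y^6 - 3*x^3*y^4*z^2 + x^2*y^5*z + 3*x^2*y^3*z^3 + 2*x^5*y^2 + 7*x^3*y^4 + 3*x^3*y^2*z^2 + x*y^6 + x*y^4*z^2 - x*y^2*z^4 - x^4*y*z - 10*x^2*y^3*z - 2*x^2*y*z^3 - y^5*z - y^3*z^3 - x^5 - 10*x^3*y^2 - x^3*z^2 - 5*x*y^4 + 3*x*y^2*z^2 + 7*x^2*y*z + 4*y^3*z + 5*x^3 + 6*x*y^2 + x*z^2 - y*z - 5*x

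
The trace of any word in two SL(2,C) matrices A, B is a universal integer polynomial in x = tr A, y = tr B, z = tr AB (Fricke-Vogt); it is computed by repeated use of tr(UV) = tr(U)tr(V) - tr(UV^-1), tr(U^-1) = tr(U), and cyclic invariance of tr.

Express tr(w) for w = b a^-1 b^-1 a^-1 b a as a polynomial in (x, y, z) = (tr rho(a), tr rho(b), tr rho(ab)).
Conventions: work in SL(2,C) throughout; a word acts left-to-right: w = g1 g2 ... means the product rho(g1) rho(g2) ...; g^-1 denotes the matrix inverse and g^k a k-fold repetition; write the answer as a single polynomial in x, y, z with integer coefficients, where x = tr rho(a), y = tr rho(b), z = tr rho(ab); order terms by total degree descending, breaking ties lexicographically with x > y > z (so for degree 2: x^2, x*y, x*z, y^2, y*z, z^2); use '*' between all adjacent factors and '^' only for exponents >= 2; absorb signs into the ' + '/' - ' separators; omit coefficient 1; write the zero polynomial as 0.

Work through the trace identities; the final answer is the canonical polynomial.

tr(b a b) = tr(b)*tr(a b) - tr(a) = y*z - x
and tr(a b a b) = tr(a b)*tr(a b) - tr(1)   [split at repeated a] = z^2 - 2
tr(a b a) = tr(a)*tr(b a) - tr(b) = x*z - y
next, tr(b a b a b) = tr(b)*tr(a b a b) - tr(a b a) = y*z^2 - x*z - y
next, tr(b a b a b a) = tr(b a)*tr(b a b a) - tr(b^-1 a^-1)   [split at repeated b] = z^3 - 3*z
tr(a b a b a^-1 b) = tr(b a b a b)*tr(a) - tr(b a b a b a) = x*y*z^2 - x^2*z - z^3 - x*y + 3*z
tr(b a b a^-1 b^-1 a) = tr(a b a b a^-1)*tr(b) - tr(a b a b a^-1 b) = -x*y*z^2 + x^2*z + y^2*z + z^3 - 3*z
next, tr(b a^-1 b^-1 a^-1 b a) = tr(b a b a^-1 b^-1)*tr(a) - tr(b a b a^-1 b^-1 a) = x*y*z^2 - x^2*z - y^2*z - z^3 + x*y + 3*z

x*y*z^2 - x^2*z - y^2*z - z^3 + x*y + 3*z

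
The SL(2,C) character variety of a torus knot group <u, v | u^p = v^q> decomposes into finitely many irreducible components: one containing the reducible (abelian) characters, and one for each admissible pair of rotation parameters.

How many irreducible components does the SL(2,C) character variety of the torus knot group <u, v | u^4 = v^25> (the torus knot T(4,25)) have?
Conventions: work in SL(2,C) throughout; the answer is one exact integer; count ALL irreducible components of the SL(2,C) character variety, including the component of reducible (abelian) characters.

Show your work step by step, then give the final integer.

For T(4,25): irreducibility forces the central element u^4 = v^25 to one of +I, -I.
So on each irreducible component the traces are pinned: tr(u) = 2*cos(pi*alpha/4) with 1 <= alpha <= 3, tr(v) = 2*cos(pi*beta/25) with 1 <= beta <= 24.
u^4 = (-1)^alpha I and v^25 = (-1)^beta I must agree, so alpha and beta have equal parity.
Enumerate parity-matched pairs: 2*12 odd-odd plus 1*12 even-even gives 36.
components with irreducible characters: 36; plus the single component of reducible (abelian) characters: total 37.

37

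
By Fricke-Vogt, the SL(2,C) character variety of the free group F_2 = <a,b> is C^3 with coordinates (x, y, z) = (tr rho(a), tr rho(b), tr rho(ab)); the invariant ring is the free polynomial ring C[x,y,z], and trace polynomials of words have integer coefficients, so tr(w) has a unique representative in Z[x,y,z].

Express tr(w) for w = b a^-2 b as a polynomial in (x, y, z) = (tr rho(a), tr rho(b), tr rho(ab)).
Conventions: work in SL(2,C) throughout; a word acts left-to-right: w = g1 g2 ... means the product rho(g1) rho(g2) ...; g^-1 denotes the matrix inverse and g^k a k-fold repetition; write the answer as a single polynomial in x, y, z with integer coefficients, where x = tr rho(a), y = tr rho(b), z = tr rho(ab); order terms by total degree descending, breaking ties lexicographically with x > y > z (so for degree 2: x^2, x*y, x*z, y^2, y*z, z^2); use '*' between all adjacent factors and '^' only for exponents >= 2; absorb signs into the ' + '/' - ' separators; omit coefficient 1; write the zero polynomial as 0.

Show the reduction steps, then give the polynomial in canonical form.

tr(b^2) = tr(b)*tr(b) - tr(1)  (reduce the b square) = y^2 - 2
reduce: tr(b^2 a) = tr(b)*tr(a b) - tr(a)  (reduce the b square) = y*z - x
reduce: tr(b^2 a^-1) = tr(b^2)*tr(a) - tr(b^2 a)  (eliminate a^-1) = x*y^2 - y*z - x
tr(b a^-2 b) = tr(b^2 a^-1)*tr(a) - tr(b^2)  (eliminate a^-1) = x^2*y^2 - x*y*z - x^2 - y^2 + 2

x^2*y^2 - x*y*z - x^2 - y^2 + 2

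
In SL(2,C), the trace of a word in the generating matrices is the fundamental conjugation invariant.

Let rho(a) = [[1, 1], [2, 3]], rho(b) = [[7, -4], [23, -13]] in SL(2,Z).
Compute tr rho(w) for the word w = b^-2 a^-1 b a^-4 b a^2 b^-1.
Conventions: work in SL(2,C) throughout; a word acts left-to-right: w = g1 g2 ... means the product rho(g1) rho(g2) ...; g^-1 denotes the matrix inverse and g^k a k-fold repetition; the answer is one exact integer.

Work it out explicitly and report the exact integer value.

3025505

rho(b^-1) = [[-13, 4], [-23, 7]]
... * rho(b^-1) = [[-13, 4], [-23, 7]]  ->  [[77, -24], [138, -43]]
... * rho(a^-1) = [[3, -1], [-2, 1]]  ->  [[279, -101], [500, -181]]
... * rho(b) = [[7, -4], [23, -13]]  ->  [[-370, 197], [-663, 353]]
... * rho(a^-1) = [[3, -1], [-2, 1]]  ->  [[-1504, 567], [-2695, 1016]]
... * rho(a^-1) = [[3, -1], [-2, 1]]  ->  [[-5646, 2071], [-10117, 3711]]
... * rho(a^-1) = [[3, -1], [-2, 1]]  ->  [[-21080, 7717], [-37773, 13828]]
... * rho(a^-1) = [[3, -1], [-2, 1]]  ->  [[-78674, 28797], [-140975, 51601]]
... * rho(b) = [[7, -4], [23, -13]]  ->  [[111613, -59665], [199998, -106913]]
... * rho(a) = [[1, 1], [2, 3]]  ->  [[-7717, -67382], [-13828, -120741]]
... * rho(a) = [[1, 1], [2, 3]]  ->  [[-142481, -209863], [-255310, -376051]]
... * rho(b^-1) = [[-13, 4], [-23, 7]]  ->  [[6679102, -2038965], [11968203, -3653597]]
tr = 6679102 + -3653597 = 3025505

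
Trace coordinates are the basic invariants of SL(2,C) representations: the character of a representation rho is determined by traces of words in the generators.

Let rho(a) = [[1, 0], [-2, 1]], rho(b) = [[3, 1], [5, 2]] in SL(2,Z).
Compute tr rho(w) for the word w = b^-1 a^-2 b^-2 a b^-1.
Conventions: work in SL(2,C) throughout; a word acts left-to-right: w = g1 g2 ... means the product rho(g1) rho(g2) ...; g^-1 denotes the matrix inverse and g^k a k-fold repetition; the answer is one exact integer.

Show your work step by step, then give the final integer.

rho(b^-1) = [[2, -1], [-5, 3]]
... * rho(a^-1) = [[1, 0], [2, 1]]  ->  [[0, -1], [1, 3]]
... * rho(a^-1) = [[1, 0], [2, 1]]  ->  [[-2, -1], [7, 3]]
... * rho(b^-1) = [[2, -1], [-5, 3]]  ->  [[1, -1], [-1, 2]]
... * rho(b^-1) = [[2, -1], [-5, 3]]  ->  [[7, -4], [-12, 7]]
... * rho(a) = [[1, 0], [-2, 1]]  ->  [[15, -4], [-26, 7]]
... * rho(b^-1) = [[2, -1], [-5, 3]]  ->  [[50, -27], [-87, 47]]
tr = 50 + 47 = 97

97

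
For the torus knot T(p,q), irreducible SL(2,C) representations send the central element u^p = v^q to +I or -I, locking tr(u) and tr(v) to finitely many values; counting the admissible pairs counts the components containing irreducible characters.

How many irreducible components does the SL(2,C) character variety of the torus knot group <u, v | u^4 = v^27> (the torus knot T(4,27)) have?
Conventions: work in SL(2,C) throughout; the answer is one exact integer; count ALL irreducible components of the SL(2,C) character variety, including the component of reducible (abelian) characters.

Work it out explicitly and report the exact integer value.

40

In the torus knot group T(4,27), u^4 = v^27 is central, so an irreducible representation sends it to +I or -I (Schur).
So on each irreducible component the traces are pinned: tr(u) = 2*cos(pi*alpha/4) with 1 <= alpha <= 3, tr(v) = 2*cos(pi*beta/27) with 1 <= beta <= 26.
Consistency of u^4 = (-1)^alpha I with v^27 = (-1)^beta I forces alpha = beta (mod 2).
Counting: 2 odd alphas x 13 odd betas + 1 even alphas x 13 even betas = 26 + 13 = 39.
components with irreducible characters: 39; plus the single component of reducible (abelian) characters: total 40.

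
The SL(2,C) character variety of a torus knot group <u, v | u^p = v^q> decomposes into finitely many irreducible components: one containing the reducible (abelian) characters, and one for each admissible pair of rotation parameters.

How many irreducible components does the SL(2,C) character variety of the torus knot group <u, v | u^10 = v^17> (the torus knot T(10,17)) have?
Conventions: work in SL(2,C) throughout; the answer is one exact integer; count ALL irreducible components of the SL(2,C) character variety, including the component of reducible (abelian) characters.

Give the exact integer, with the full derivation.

For T(10,17): irreducibility forces the central element u^10 = v^17 to one of +I, -I.
On an irreducible component, tr(u) is locked at 2*cos(pi*alpha/10) for some alpha in 1..9, and tr(v) at 2*cos(pi*beta/17) for some beta in 1..16.
u^10 = (-1)^alpha I and v^17 = (-1)^beta I must agree, so alpha and beta have equal parity.
Enumerate parity-matched pairs: 5*8 odd-odd plus 4*8 even-even gives 72.
Total: 72 irreducible-character components + 1 reducible (abelian) component = 73.

73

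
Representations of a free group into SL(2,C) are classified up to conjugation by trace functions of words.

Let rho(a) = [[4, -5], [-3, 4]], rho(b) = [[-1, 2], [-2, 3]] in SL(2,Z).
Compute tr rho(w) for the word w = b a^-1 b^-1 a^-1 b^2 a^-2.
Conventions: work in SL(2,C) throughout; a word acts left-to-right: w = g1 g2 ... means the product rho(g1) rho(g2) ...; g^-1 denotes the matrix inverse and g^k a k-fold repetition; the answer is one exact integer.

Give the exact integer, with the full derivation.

-78

rho(b) = [[-1, 2], [-2, 3]]
... * rho(a^-1) = [[4, 5], [3, 4]]  ->  [[2, 3], [1, 2]]
... * rho(b^-1) = [[3, -2], [2, -1]]  ->  [[12, -7], [7, -4]]
... * rho(a^-1) = [[4, 5], [3, 4]]  ->  [[27, 32], [16, 19]]
... * rho(b) = [[-1, 2], [-2, 3]]  ->  [[-91, 150], [-54, 89]]
... * rho(b) = [[-1, 2], [-2, 3]]  ->  [[-209, 268], [-124, 159]]
... * rho(a^-1) = [[4, 5], [3, 4]]  ->  [[-32, 27], [-19, 16]]
... * rho(a^-1) = [[4, 5], [3, 4]]  ->  [[-47, -52], [-28, -31]]
tr = -47 + -31 = -78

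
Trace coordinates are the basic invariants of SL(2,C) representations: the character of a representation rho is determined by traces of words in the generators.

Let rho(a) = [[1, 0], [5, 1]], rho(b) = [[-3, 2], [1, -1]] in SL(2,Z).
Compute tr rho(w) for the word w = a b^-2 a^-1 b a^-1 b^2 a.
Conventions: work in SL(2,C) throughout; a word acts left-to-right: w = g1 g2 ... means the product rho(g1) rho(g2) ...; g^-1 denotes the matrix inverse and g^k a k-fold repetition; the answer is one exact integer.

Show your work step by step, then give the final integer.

rho(a) = [[1, 0], [5, 1]]
... * rho(b^-1) = [[-1, -2], [-1, -3]]  ->  [[-1, -2], [-6, -13]]
... * rho(b^-1) = [[-1, -2], [-1, -3]]  ->  [[3, 8], [19, 51]]
... * rho(a^-1) = [[1, 0], [-5, 1]]  ->  [[-37, 8], [-236, 51]]
... * rho(b) = [[-3, 2], [1, -1]]  ->  [[119, -82], [759, -523]]
... * rho(a^-1) = [[1, 0], [-5, 1]]  ->  [[529, -82], [3374, -523]]
... * rho(b) = [[-3, 2], [1, -1]]  ->  [[-1669, 1140], [-10645, 7271]]
... * rho(b) = [[-3, 2], [1, -1]]  ->  [[6147, -4478], [39206, -28561]]
... * rho(a) = [[1, 0], [5, 1]]  ->  [[-16243, -4478], [-103599, -28561]]
tr = -16243 + -28561 = -44804

-44804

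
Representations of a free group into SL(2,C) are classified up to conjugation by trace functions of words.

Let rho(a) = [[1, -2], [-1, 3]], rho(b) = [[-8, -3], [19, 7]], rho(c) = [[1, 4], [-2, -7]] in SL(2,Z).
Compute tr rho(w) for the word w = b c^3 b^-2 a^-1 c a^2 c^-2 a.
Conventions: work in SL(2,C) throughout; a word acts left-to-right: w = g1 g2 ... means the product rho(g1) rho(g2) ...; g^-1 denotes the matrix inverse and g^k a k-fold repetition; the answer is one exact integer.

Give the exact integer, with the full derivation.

-4235843

rho(b) = [[-8, -3], [19, 7]]
... * rho(c) = [[1, 4], [-2, -7]]  ->  [[-2, -11], [5, 27]]
... * rho(c) = [[1, 4], [-2, -7]]  ->  [[20, 69], [-49, -169]]
... * rho(c) = [[1, 4], [-2, -7]]  ->  [[-118, -403], [289, 987]]
... * rho(b^-1) = [[7, 3], [-19, -8]]  ->  [[6831, 2870], [-16730, -7029]]
... * rho(b^-1) = [[7, 3], [-19, -8]]  ->  [[-6713, -2467], [16441, 6042]]
... * rho(a^-1) = [[3, 2], [1, 1]]  ->  [[-22606, -15893], [55365, 38924]]
... * rho(c) = [[1, 4], [-2, -7]]  ->  [[9180, 20827], [-22483, -51008]]
... * rho(a) = [[1, -2], [-1, 3]]  ->  [[-11647, 44121], [28525, -108058]]
... * rho(a) = [[1, -2], [-1, 3]]  ->  [[-55768, 155657], [136583, -381224]]
... * rho(c^-1) = [[-7, -4], [2, 1]]  ->  [[701690, 378729], [-1718529, -927556]]
... * rho(c^-1) = [[-7, -4], [2, 1]]  ->  [[-4154372, -2428031], [10174591, 5946560]]
... * rho(a) = [[1, -2], [-1, 3]]  ->  [[-1726341, 1024651], [4228031, -2509502]]
tr = -1726341 + -2509502 = -4235843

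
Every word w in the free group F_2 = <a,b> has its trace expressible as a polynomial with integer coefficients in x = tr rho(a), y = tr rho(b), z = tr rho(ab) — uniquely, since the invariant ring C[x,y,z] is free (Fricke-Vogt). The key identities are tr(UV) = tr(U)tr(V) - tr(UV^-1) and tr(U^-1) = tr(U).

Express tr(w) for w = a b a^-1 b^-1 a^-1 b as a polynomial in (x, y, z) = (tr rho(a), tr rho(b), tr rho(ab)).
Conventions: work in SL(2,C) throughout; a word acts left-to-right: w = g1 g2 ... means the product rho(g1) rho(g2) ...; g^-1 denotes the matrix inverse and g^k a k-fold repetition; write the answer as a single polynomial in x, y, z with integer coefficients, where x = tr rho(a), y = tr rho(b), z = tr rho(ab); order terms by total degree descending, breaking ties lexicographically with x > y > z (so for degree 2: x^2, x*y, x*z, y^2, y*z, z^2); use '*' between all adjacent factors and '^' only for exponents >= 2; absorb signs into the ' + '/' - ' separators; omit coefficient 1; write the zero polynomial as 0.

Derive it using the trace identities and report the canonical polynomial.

trace(a b a) = trace(a) trace(b a) - trace(b)  (reduce the a square) = x*z - y
trace(b a b a) = trace(a b) trace(a b) - trace(1)  (split on a) = z^2 - 2
trace(b a b) = trace(b) trace(a b) - trace(a)  (reduce the b square) = y*z - x
trace(a b a b a) = trace(a) trace(b a b a) - trace(b a b)  (reduce the a square) = x*z^2 - y*z - x
trace(a b a b a b) = trace(b a b a) trace(b a) - trace(a b)  (split on b) = z^3 - 3*z
trace(b^-1 a b a b a) = trace(a b a b a) trace(b) - trace(a b a b a b)  (eliminate b^-1) = x*y*z^2 - y^2*z - z^3 - x*y + 3*z
trace(b a b a^-1 b^-1 a) = trace(b^-1 a b a b) trace(a) - trace(b^-1 a b a b a)  (eliminate a^-1) = -x*y*z^2 + x^2*z + y^2*z + z^3 - 3*z
trace(a b a^-1 b^-1 a^-1 b) = trace(b a b a^-1 b^-1) trace(a) - trace(b a b a^-1 b^-1 a)  (eliminate a^-1) = x*y*z^2 - x^2*z - y^2*z - z^3 + x*y + 3*z

x*y*z^2 - x^2*z - y^2*z - z^3 + x*y + 3*z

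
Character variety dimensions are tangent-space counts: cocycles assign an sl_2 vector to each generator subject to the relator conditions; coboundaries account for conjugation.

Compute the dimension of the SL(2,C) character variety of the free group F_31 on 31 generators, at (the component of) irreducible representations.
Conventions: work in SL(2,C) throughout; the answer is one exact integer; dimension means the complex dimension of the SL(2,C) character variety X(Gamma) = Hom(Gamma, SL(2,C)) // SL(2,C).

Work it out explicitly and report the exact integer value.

90

Gamma = F_31 has 31 generators and no relators.
So Z^1 = (sl_2)^31 in full: dim Z^1 = 93.
Irreducibility makes the coboundary map sl_2 -> Z^1 injective (trivial centralizer), so dim B^1 = 3.
dim X = dim H^1 = dim Z^1 - dim B^1 = 93 - 3 = 90.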